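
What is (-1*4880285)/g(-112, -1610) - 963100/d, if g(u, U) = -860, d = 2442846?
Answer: 27723154477/4885692 ≈ 5674.4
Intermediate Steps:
(-1*4880285)/g(-112, -1610) - 963100/d = -1*4880285/(-860) - 963100/2442846 = -4880285*(-1/860) - 963100*1/2442846 = 22699/4 - 481550/1221423 = 27723154477/4885692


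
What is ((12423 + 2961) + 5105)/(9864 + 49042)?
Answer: 20489/58906 ≈ 0.34783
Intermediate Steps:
((12423 + 2961) + 5105)/(9864 + 49042) = (15384 + 5105)/58906 = 20489*(1/58906) = 20489/58906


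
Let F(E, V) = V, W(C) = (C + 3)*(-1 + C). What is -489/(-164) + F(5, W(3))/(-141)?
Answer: 22327/7708 ≈ 2.8966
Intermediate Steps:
W(C) = (-1 + C)*(3 + C) (W(C) = (3 + C)*(-1 + C) = (-1 + C)*(3 + C))
-489/(-164) + F(5, W(3))/(-141) = -489/(-164) + (-3 + 3**2 + 2*3)/(-141) = -489*(-1/164) + (-3 + 9 + 6)*(-1/141) = 489/164 + 12*(-1/141) = 489/164 - 4/47 = 22327/7708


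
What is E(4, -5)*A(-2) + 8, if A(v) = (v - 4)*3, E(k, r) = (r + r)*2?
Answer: 368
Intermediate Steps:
E(k, r) = 4*r (E(k, r) = (2*r)*2 = 4*r)
A(v) = -12 + 3*v (A(v) = (-4 + v)*3 = -12 + 3*v)
E(4, -5)*A(-2) + 8 = (4*(-5))*(-12 + 3*(-2)) + 8 = -20*(-12 - 6) + 8 = -20*(-18) + 8 = 360 + 8 = 368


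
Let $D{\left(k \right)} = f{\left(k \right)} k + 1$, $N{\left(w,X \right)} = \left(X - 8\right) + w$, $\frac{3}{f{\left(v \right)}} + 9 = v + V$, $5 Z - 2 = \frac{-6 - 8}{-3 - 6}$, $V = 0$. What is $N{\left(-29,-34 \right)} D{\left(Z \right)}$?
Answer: $- \frac{19667}{373} \approx -52.727$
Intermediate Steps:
$Z = \frac{32}{45}$ ($Z = \frac{2}{5} + \frac{\left(-6 - 8\right) \frac{1}{-3 - 6}}{5} = \frac{2}{5} + \frac{\left(-14\right) \frac{1}{-9}}{5} = \frac{2}{5} + \frac{\left(-14\right) \left(- \frac{1}{9}\right)}{5} = \frac{2}{5} + \frac{1}{5} \cdot \frac{14}{9} = \frac{2}{5} + \frac{14}{45} = \frac{32}{45} \approx 0.71111$)
$f{\left(v \right)} = \frac{3}{-9 + v}$ ($f{\left(v \right)} = \frac{3}{-9 + \left(v + 0\right)} = \frac{3}{-9 + v}$)
$N{\left(w,X \right)} = -8 + X + w$ ($N{\left(w,X \right)} = \left(-8 + X\right) + w = -8 + X + w$)
$D{\left(k \right)} = 1 + \frac{3 k}{-9 + k}$ ($D{\left(k \right)} = \frac{3}{-9 + k} k + 1 = \frac{3 k}{-9 + k} + 1 = 1 + \frac{3 k}{-9 + k}$)
$N{\left(-29,-34 \right)} D{\left(Z \right)} = \left(-8 - 34 - 29\right) \frac{-9 + 4 \cdot \frac{32}{45}}{-9 + \frac{32}{45}} = - 71 \frac{-9 + \frac{128}{45}}{- \frac{373}{45}} = - 71 \left(\left(- \frac{45}{373}\right) \left(- \frac{277}{45}\right)\right) = \left(-71\right) \frac{277}{373} = - \frac{19667}{373}$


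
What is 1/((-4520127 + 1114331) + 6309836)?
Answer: 1/2904040 ≈ 3.4435e-7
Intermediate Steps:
1/((-4520127 + 1114331) + 6309836) = 1/(-3405796 + 6309836) = 1/2904040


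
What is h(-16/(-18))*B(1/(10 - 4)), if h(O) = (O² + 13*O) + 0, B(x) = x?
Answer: 500/243 ≈ 2.0576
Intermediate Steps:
h(O) = O² + 13*O
h(-16/(-18))*B(1/(10 - 4)) = ((-16/(-18))*(13 - 16/(-18)))/(10 - 4) = ((-16*(-1/18))*(13 - 16*(-1/18)))/6 = (8*(13 + 8/9)/9)*(⅙) = ((8/9)*(125/9))*(⅙) = (1000/81)*(⅙) = 500/243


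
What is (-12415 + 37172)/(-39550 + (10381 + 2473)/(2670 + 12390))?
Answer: -186420210/297805073 ≈ -0.62598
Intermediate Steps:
(-12415 + 37172)/(-39550 + (10381 + 2473)/(2670 + 12390)) = 24757/(-39550 + 12854/15060) = 24757/(-39550 + 12854*(1/15060)) = 24757/(-39550 + 6427/7530) = 24757/(-297805073/7530) = 24757*(-7530/297805073) = -186420210/297805073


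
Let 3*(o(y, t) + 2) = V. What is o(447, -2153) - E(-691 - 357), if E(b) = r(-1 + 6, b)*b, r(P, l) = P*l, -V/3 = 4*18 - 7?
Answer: -5491587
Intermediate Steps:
V = -195 (V = -3*(4*18 - 7) = -3*(72 - 7) = -3*65 = -195)
o(y, t) = -67 (o(y, t) = -2 + (⅓)*(-195) = -2 - 65 = -67)
E(b) = 5*b² (E(b) = ((-1 + 6)*b)*b = (5*b)*b = 5*b²)
o(447, -2153) - E(-691 - 357) = -67 - 5*(-691 - 357)² = -67 - 5*(-1048)² = -67 - 5*1098304 = -67 - 1*5491520 = -67 - 5491520 = -5491587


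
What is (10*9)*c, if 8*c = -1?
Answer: -45/4 ≈ -11.250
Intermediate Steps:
c = -1/8 (c = (1/8)*(-1) = -1/8 ≈ -0.12500)
(10*9)*c = (10*9)*(-1/8) = 90*(-1/8) = -45/4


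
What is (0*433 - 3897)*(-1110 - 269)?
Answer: 5373963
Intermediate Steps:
(0*433 - 3897)*(-1110 - 269) = (0 - 3897)*(-1379) = -3897*(-1379) = 5373963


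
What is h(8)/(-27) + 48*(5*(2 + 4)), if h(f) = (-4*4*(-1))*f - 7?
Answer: 38759/27 ≈ 1435.5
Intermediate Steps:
h(f) = -7 + 16*f (h(f) = (-16*(-1))*f - 7 = 16*f - 7 = -7 + 16*f)
h(8)/(-27) + 48*(5*(2 + 4)) = (-7 + 16*8)/(-27) + 48*(5*(2 + 4)) = (-7 + 128)*(-1/27) + 48*(5*6) = 121*(-1/27) + 48*30 = -121/27 + 1440 = 38759/27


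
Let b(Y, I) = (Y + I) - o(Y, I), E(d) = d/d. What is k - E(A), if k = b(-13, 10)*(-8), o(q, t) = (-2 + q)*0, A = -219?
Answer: 23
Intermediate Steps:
o(q, t) = 0
E(d) = 1
b(Y, I) = I + Y (b(Y, I) = (Y + I) - 1*0 = (I + Y) + 0 = I + Y)
k = 24 (k = (10 - 13)*(-8) = -3*(-8) = 24)
k - E(A) = 24 - 1*1 = 24 - 1 = 23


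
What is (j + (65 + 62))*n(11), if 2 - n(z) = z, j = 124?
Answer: -2259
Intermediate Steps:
n(z) = 2 - z
(j + (65 + 62))*n(11) = (124 + (65 + 62))*(2 - 1*11) = (124 + 127)*(2 - 11) = 251*(-9) = -2259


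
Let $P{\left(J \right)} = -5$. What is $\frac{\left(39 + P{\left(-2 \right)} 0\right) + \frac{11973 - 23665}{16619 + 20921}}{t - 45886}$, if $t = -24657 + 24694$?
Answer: $- \frac{363092}{430292865} \approx -0.00084382$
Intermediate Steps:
$t = 37$
$\frac{\left(39 + P{\left(-2 \right)} 0\right) + \frac{11973 - 23665}{16619 + 20921}}{t - 45886} = \frac{\left(39 - 0\right) + \frac{11973 - 23665}{16619 + 20921}}{37 - 45886} = \frac{\left(39 + 0\right) - \frac{11692}{37540}}{-45849} = \left(39 - \frac{2923}{9385}\right) \left(- \frac{1}{45849}\right) = \frac{363092}{9385} \left(- \frac{1}{45849}\right) = - \frac{363092}{430292865}$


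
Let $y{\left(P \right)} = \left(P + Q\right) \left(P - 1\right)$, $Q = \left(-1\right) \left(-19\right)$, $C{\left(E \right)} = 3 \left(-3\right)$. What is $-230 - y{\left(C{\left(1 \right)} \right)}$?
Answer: $-130$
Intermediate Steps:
$C{\left(E \right)} = -9$
$Q = 19$
$y{\left(P \right)} = \left(-1 + P\right) \left(19 + P\right)$ ($y{\left(P \right)} = \left(P + 19\right) \left(P - 1\right) = \left(19 + P\right) \left(-1 + P\right) = \left(-1 + P\right) \left(19 + P\right)$)
$-230 - y{\left(C{\left(1 \right)} \right)} = -230 - \left(-19 + \left(-9\right)^{2} + 18 \left(-9\right)\right) = -230 - \left(-19 + 81 - 162\right) = -230 - -100 = -230 + 100 = -130$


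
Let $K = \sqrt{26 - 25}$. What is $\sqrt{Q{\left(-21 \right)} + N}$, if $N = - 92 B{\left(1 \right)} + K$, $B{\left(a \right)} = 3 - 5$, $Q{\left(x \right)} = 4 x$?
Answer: $\sqrt{101} \approx 10.05$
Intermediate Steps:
$B{\left(a \right)} = -2$ ($B{\left(a \right)} = 3 - 5 = -2$)
$K = 1$ ($K = \sqrt{1} = 1$)
$N = 185$ ($N = \left(-92\right) \left(-2\right) + 1 = 184 + 1 = 185$)
$\sqrt{Q{\left(-21 \right)} + N} = \sqrt{4 \left(-21\right) + 185} = \sqrt{-84 + 185} = \sqrt{101}$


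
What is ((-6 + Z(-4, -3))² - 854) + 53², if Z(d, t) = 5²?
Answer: 2316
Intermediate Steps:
Z(d, t) = 25
((-6 + Z(-4, -3))² - 854) + 53² = ((-6 + 25)² - 854) + 53² = (19² - 854) + 2809 = (361 - 854) + 2809 = -493 + 2809 = 2316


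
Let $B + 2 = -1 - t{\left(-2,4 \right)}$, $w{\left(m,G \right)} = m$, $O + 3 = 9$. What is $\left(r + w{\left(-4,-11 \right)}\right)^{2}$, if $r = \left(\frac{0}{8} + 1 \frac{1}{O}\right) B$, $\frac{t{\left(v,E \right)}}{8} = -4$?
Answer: $\frac{25}{36} \approx 0.69444$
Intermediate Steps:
$O = 6$ ($O = -3 + 9 = 6$)
$t{\left(v,E \right)} = -32$ ($t{\left(v,E \right)} = 8 \left(-4\right) = -32$)
$B = 29$ ($B = -2 - -31 = -2 + \left(-1 + 32\right) = -2 + 31 = 29$)
$r = \frac{29}{6}$ ($r = \left(\frac{0}{8} + 1 \cdot \frac{1}{6}\right) 29 = \left(0 \cdot \frac{1}{8} + 1 \cdot \frac{1}{6}\right) 29 = \left(0 + \frac{1}{6}\right) 29 = \frac{1}{6} \cdot 29 = \frac{29}{6} \approx 4.8333$)
$\left(r + w{\left(-4,-11 \right)}\right)^{2} = \left(\frac{29}{6} - 4\right)^{2} = \left(\frac{5}{6}\right)^{2} = \frac{25}{36}$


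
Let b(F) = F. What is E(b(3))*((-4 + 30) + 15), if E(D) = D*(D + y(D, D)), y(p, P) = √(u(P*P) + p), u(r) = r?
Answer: 369 + 246*√3 ≈ 795.08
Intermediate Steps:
y(p, P) = √(p + P²) (y(p, P) = √(P*P + p) = √(P² + p) = √(p + P²))
E(D) = D*(D + √(D + D²))
E(b(3))*((-4 + 30) + 15) = (3*(3 + √(3*(1 + 3))))*((-4 + 30) + 15) = (3*(3 + √(3*4)))*(26 + 15) = (3*(3 + √12))*41 = (3*(3 + 2*√3))*41 = (9 + 6*√3)*41 = 369 + 246*√3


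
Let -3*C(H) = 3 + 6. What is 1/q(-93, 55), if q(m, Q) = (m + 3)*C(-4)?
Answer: 1/270 ≈ 0.0037037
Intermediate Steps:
C(H) = -3 (C(H) = -(3 + 6)/3 = -⅓*9 = -3)
q(m, Q) = -9 - 3*m (q(m, Q) = (m + 3)*(-3) = (3 + m)*(-3) = -9 - 3*m)
1/q(-93, 55) = 1/(-9 - 3*(-93)) = 1/(-9 + 279) = 1/270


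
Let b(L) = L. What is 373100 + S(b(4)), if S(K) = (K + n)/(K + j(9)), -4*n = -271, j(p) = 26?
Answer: 44772287/120 ≈ 3.7310e+5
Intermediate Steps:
n = 271/4 (n = -¼*(-271) = 271/4 ≈ 67.750)
S(K) = (271/4 + K)/(26 + K) (S(K) = (K + 271/4)/(K + 26) = (271/4 + K)/(26 + K))
373100 + S(b(4)) = 373100 + (271/4 + 4)/(26 + 4) = 373100 + (287/4)/30 = 373100 + (1/30)*(287/4) = 373100 + 287/120 = 44772287/120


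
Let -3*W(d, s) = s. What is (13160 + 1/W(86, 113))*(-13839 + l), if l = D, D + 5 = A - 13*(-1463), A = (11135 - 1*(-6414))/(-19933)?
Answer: 153370766012902/2252429 ≈ 6.8091e+7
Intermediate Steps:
W(d, s) = -s/3
A = -17549/19933 (A = (11135 + 6414)*(-1/19933) = 17549*(-1/19933) = -17549/19933 ≈ -0.88040)
D = 378988513/19933 (D = -5 + (-17549/19933 - 13*(-1463)) = -5 + (-17549/19933 + 19019) = -5 + 379088178/19933 = 378988513/19933 ≈ 19013.)
l = 378988513/19933 ≈ 19013.
(13160 + 1/W(86, 113))*(-13839 + l) = (13160 + 1/(-⅓*113))*(-13839 + 378988513/19933) = (13160 + 1/(-113/3))*(103135726/19933) = (13160 - 3/113)*(103135726/19933) = (1487077/113)*(103135726/19933) = 153370766012902/2252429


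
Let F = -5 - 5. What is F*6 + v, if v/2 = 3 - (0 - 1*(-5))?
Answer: -64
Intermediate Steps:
F = -10
v = -4 (v = 2*(3 - (0 - 1*(-5))) = 2*(3 - (0 + 5)) = 2*(3 - 1*5) = 2*(3 - 5) = 2*(-2) = -4)
F*6 + v = -10*6 - 4 = -60 - 4 = -64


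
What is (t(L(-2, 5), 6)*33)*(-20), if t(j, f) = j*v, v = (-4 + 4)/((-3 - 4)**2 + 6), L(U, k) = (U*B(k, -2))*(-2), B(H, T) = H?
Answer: 0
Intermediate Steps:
L(U, k) = -2*U*k (L(U, k) = (U*k)*(-2) = -2*U*k)
v = 0 (v = 0/((-7)**2 + 6) = 0/(49 + 6) = 0/55 = 0*(1/55) = 0)
t(j, f) = 0 (t(j, f) = j*0 = 0)
(t(L(-2, 5), 6)*33)*(-20) = (0*33)*(-20) = 0*(-20) = 0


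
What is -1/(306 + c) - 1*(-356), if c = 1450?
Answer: 625135/1756 ≈ 356.00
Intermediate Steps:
-1/(306 + c) - 1*(-356) = -1/(306 + 1450) - 1*(-356) = -1/1756 + 356 = 625135/1756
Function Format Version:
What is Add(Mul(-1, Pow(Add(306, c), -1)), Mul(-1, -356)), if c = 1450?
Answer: Rational(625135, 1756) ≈ 356.00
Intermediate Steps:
Add(Mul(-1, Pow(Add(306, c), -1)), Mul(-1, -356)) = Add(Mul(-1, Pow(Add(306, 1450), -1)), Mul(-1, -356)) = Add(Mul(-1, Pow(1756, -1)), 356) = Add(Mul(-1, Rational(1, 1756)), 356) = Add(Rational(-1, 1756), 356) = Rational(625135, 1756)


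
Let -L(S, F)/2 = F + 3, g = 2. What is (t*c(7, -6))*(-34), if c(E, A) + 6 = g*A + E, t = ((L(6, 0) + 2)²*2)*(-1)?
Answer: -11968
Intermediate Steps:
L(S, F) = -6 - 2*F (L(S, F) = -2*(F + 3) = -2*(3 + F) = -6 - 2*F)
t = -32 (t = (((-6 - 2*0) + 2)²*2)*(-1) = (((-6 + 0) + 2)²*2)*(-1) = ((-6 + 2)²*2)*(-1) = ((-4)²*2)*(-1) = (16*2)*(-1) = 32*(-1) = -32)
c(E, A) = -6 + E + 2*A (c(E, A) = -6 + (2*A + E) = -6 + (E + 2*A) = -6 + E + 2*A)
(t*c(7, -6))*(-34) = -32*(-6 + 7 + 2*(-6))*(-34) = -32*(-6 + 7 - 12)*(-34) = -32*(-11)*(-34) = 352*(-34) = -11968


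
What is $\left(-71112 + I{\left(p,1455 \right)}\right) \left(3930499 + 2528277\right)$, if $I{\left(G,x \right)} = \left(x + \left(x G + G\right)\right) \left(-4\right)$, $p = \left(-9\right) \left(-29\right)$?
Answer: $-10314639436896$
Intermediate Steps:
$p = 261$
$I{\left(G,x \right)} = - 4 G - 4 x - 4 G x$ ($I{\left(G,x \right)} = \left(x + \left(G x + G\right)\right) \left(-4\right) = \left(x + \left(G + G x\right)\right) \left(-4\right) = \left(G + x + G x\right) \left(-4\right) = - 4 G - 4 x - 4 G x$)
$\left(-71112 + I{\left(p,1455 \right)}\right) \left(3930499 + 2528277\right) = \left(-71112 - \left(6864 + 1519020\right)\right) \left(3930499 + 2528277\right) = \left(-71112 - 1525884\right) 6458776 = \left(-1596996\right) 6458776 = -10314639436896$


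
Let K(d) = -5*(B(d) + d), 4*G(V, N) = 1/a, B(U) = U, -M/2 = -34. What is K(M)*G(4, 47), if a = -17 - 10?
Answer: 170/27 ≈ 6.2963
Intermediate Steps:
M = 68 (M = -2*(-34) = 68)
a = -27
G(V, N) = -1/108 (G(V, N) = (¼)/(-27) = (¼)*(-1/27) = -1/108)
K(d) = -10*d (K(d) = -5*(d + d) = -10*d)
K(M)*G(4, 47) = -10*68*(-1/108) = -680*(-1/108) = 170/27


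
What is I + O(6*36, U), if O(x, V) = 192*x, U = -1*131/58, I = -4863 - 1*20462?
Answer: 16147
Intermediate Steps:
I = -25325 (I = -4863 - 20462 = -25325)
U = -131/58 (U = -131*1/58 = -131/58 ≈ -2.2586)
I + O(6*36, U) = -25325 + 192*(6*36) = -25325 + 192*216 = -25325 + 41472 = 16147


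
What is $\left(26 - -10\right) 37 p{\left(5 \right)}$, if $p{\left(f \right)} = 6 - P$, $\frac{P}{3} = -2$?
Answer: $15984$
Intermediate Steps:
$P = -6$ ($P = 3 \left(-2\right) = -6$)
$p{\left(f \right)} = 12$ ($p{\left(f \right)} = 6 - -6 = 6 + 6 = 12$)
$\left(26 - -10\right) 37 p{\left(5 \right)} = \left(26 - -10\right) 37 \cdot 12 = \left(26 + 10\right) 37 \cdot 12 = 36 \cdot 37 \cdot 12 = 1332 \cdot 12 = 15984$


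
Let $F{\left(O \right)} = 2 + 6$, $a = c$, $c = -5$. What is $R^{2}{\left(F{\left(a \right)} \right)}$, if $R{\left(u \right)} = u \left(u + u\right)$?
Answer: $16384$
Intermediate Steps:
$a = -5$
$F{\left(O \right)} = 8$
$R{\left(u \right)} = 2 u^{2}$ ($R{\left(u \right)} = u 2 u = 2 u^{2}$)
$R^{2}{\left(F{\left(a \right)} \right)} = \left(2 \cdot 8^{2}\right)^{2} = \left(2 \cdot 64\right)^{2} = 128^{2} = 16384$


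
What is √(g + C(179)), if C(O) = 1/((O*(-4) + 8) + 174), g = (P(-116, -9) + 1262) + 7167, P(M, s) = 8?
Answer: √2405860638/534 ≈ 91.853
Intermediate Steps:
g = 8437 (g = (8 + 1262) + 7167 = 1270 + 7167 = 8437)
C(O) = 1/(182 - 4*O) (C(O) = 1/((-4*O + 8) + 174) = 1/((8 - 4*O) + 174) = 1/(182 - 4*O))
√(g + C(179)) = √(8437 - 1/(-182 + 4*179)) = √(8437 - 1/(-182 + 716)) = √(8437 - 1/534) = √(4505357/534) = √2405860638/534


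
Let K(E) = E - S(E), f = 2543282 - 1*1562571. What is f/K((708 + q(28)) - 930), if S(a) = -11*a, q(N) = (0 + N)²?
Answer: 980711/6744 ≈ 145.42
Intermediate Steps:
q(N) = N²
f = 980711 (f = 2543282 - 1562571 = 980711)
K(E) = 12*E (K(E) = E - (-11)*E = E + 11*E = 12*E)
f/K((708 + q(28)) - 930) = 980711/((12*((708 + 28²) - 930))) = 980711/((12*((708 + 784) - 930))) = 980711/((12*(1492 - 930))) = 980711/((12*562)) = 980711/6744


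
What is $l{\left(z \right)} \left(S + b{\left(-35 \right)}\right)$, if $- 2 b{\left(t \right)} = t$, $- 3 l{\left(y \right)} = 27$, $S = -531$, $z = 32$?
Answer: $\frac{9243}{2} \approx 4621.5$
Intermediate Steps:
$l{\left(y \right)} = -9$ ($l{\left(y \right)} = \left(- \frac{1}{3}\right) 27 = -9$)
$b{\left(t \right)} = - \frac{t}{2}$
$l{\left(z \right)} \left(S + b{\left(-35 \right)}\right) = - 9 \left(-531 - - \frac{35}{2}\right) = - 9 \left(-531 + \frac{35}{2}\right) = \left(-9\right) \left(- \frac{1027}{2}\right) = \frac{9243}{2}$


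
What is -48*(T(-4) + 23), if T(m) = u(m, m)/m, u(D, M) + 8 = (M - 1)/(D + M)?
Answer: -2385/2 ≈ -1192.5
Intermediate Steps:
u(D, M) = -8 + (-1 + M)/(D + M) (u(D, M) = -8 + (M - 1)/(D + M) = -8 + (-1 + M)/(D + M))
T(m) = (-1 - 15*m)/(2*m²) (T(m) = ((-1 - 8*m - 7*m)/(m + m))/m = ((-1 - 15*m)/((2*m)))/m = ((1/(2*m))*(-1 - 15*m))/m = ((-1 - 15*m)/(2*m))/m = (-1 - 15*m)/(2*m²))
-48*(T(-4) + 23) = -48*((½)*(-1 - 15*(-4))/(-4)² + 23) = -48*((½)*(1/16)*(-1 + 60) + 23) = -48*((½)*(1/16)*59 + 23) = -48*(59/32 + 23) = -48*795/32 = -2385/2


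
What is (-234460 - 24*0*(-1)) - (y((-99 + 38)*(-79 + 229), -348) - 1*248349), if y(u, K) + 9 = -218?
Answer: 14116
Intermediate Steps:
y(u, K) = -227 (y(u, K) = -9 - 218 = -227)
(-234460 - 24*0*(-1)) - (y((-99 + 38)*(-79 + 229), -348) - 1*248349) = (-234460 - 24*0*(-1)) - (-227 - 1*248349) = (-234460 + 0*(-1)) - (-227 - 248349) = (-234460 + 0) - 1*(-248576) = -234460 + 248576 = 14116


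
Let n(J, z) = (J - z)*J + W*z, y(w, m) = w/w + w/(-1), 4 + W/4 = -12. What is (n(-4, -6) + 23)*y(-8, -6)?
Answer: 3591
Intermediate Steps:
W = -64 (W = -16 + 4*(-12) = -16 - 48 = -64)
y(w, m) = 1 - w (y(w, m) = 1 + w*(-1) = 1 - w)
n(J, z) = -64*z + J*(J - z) (n(J, z) = (J - z)*J - 64*z = J*(J - z) - 64*z = -64*z + J*(J - z))
(n(-4, -6) + 23)*y(-8, -6) = (((-4)**2 - 64*(-6) - 1*(-4)*(-6)) + 23)*(1 - 1*(-8)) = ((16 + 384 - 24) + 23)*(1 + 8) = (376 + 23)*9 = 399*9 = 3591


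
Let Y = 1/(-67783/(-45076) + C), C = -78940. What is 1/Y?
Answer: -3558231657/45076 ≈ -78939.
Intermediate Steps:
Y = -45076/3558231657 (Y = 1/(-67783/(-45076) - 78940) = 1/(-67783*(-1/45076) - 78940) = 1/(67783/45076 - 78940) = 1/(-3558231657/45076) = -45076/3558231657 ≈ -1.2668e-5)
1/Y = 1/(-45076/3558231657) = -3558231657/45076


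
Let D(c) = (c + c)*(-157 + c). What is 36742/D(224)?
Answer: 18371/15008 ≈ 1.2241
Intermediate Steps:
D(c) = 2*c*(-157 + c) (D(c) = (2*c)*(-157 + c) = 2*c*(-157 + c))
36742/D(224) = 36742/((2*224*(-157 + 224))) = 36742/((2*224*67)) = 36742/30016 = 36742*(1/30016) = 18371/15008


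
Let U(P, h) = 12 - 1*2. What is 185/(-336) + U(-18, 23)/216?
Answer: -1525/3024 ≈ -0.50430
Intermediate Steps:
U(P, h) = 10 (U(P, h) = 12 - 2 = 10)
185/(-336) + U(-18, 23)/216 = 185/(-336) + 10/216 = 185*(-1/336) + 10*(1/216) = -185/336 + 5/108 = -1525/3024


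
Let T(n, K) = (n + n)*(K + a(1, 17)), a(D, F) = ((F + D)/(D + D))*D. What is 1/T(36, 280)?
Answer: 1/20808 ≈ 4.8058e-5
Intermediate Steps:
a(D, F) = D/2 + F/2 (a(D, F) = ((D + F)/((2*D)))*D = ((D + F)*(1/(2*D)))*D = ((D + F)/(2*D))*D = D/2 + F/2)
T(n, K) = 2*n*(9 + K) (T(n, K) = (n + n)*(K + ((½)*1 + (½)*17)) = (2*n)*(K + (½ + 17/2)) = (2*n)*(K + 9) = (2*n)*(9 + K) = 2*n*(9 + K))
1/T(36, 280) = 1/(2*36*(9 + 280)) = 1/(2*36*289) = 1/20808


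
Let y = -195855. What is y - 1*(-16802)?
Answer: -179053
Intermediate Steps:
y - 1*(-16802) = -195855 - 1*(-16802) = -195855 + 16802 = -179053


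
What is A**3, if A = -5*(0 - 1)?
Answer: 125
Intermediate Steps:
A = 5 (A = -5*(-1) = 5)
A**3 = 5**3 = 125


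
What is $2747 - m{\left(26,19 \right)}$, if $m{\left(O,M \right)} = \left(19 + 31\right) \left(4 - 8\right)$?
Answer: $2947$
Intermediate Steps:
$m{\left(O,M \right)} = -200$ ($m{\left(O,M \right)} = 50 \left(-4\right) = -200$)
$2747 - m{\left(26,19 \right)} = 2747 - -200 = 2747 + 200 = 2947$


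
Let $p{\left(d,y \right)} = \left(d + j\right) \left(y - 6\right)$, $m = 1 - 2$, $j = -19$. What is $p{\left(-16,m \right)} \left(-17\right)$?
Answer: $-4165$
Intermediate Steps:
$m = -1$ ($m = 1 - 2 = -1$)
$p{\left(d,y \right)} = \left(-19 + d\right) \left(-6 + y\right)$ ($p{\left(d,y \right)} = \left(d - 19\right) \left(y - 6\right) = \left(-19 + d\right) \left(-6 + y\right)$)
$p{\left(-16,m \right)} \left(-17\right) = \left(114 - -19 - -96 - -16\right) \left(-17\right) = \left(114 + 19 + 96 + 16\right) \left(-17\right) = 245 \left(-17\right) = -4165$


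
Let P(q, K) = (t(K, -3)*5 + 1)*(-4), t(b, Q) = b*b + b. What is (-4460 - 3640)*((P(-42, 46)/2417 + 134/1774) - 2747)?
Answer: 48012191926200/2143879 ≈ 2.2395e+7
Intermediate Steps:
t(b, Q) = b + b² (t(b, Q) = b² + b = b + b²)
P(q, K) = -4 - 20*K*(1 + K) (P(q, K) = ((K*(1 + K))*5 + 1)*(-4) = (5*K*(1 + K) + 1)*(-4) = (1 + 5*K*(1 + K))*(-4) = -4 - 20*K*(1 + K))
(-4460 - 3640)*((P(-42, 46)/2417 + 134/1774) - 2747) = (-4460 - 3640)*(((-4 - 20*46*(1 + 46))/2417 + 134/1774) - 2747) = -8100*(((-4 - 20*46*47)*(1/2417) + 134*(1/1774)) - 2747) = -8100*(((-4 - 43240)*(1/2417) + 67/887) - 2747) = -8100*((-43244*1/2417 + 67/887) - 2747) = -8100*((-43244/2417 + 67/887) - 2747) = -8100*(-38195489/2143879 - 2747) = -8100*(-5927431102/2143879) = 48012191926200/2143879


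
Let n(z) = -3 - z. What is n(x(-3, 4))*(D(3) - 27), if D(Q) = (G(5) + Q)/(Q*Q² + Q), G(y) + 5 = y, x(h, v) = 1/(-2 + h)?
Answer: 1883/25 ≈ 75.320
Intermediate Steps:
G(y) = -5 + y
D(Q) = Q/(Q + Q³) (D(Q) = ((-5 + 5) + Q)/(Q*Q² + Q) = (0 + Q)/(Q³ + Q) = Q/(Q + Q³))
n(x(-3, 4))*(D(3) - 27) = (-3 - 1/(-2 - 3))*(1/(1 + 3²) - 27) = (-3 - 1/(-5))*(1/(1 + 9) - 27) = (-3 - 1*(-⅕))*(1/10 - 27) = (-3 + ⅕)*(⅒ - 27) = -14/5*(-269/10) = 1883/25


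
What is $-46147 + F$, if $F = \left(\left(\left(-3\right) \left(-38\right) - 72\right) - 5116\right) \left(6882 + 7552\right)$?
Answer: $-73284263$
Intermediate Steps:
$F = -73238116$ ($F = \left(\left(114 - 72\right) - 5116\right) 14434 = \left(42 - 5116\right) 14434 = \left(-5074\right) 14434 = -73238116$)
$-46147 + F = -46147 - 73238116 = -73284263$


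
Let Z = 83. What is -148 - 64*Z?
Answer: -5460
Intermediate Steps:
-148 - 64*Z = -148 - 64*83 = -148 - 5312 = -5460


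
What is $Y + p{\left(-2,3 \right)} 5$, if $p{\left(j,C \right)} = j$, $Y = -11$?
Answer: $-21$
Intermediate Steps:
$Y + p{\left(-2,3 \right)} 5 = -11 - 10 = -21$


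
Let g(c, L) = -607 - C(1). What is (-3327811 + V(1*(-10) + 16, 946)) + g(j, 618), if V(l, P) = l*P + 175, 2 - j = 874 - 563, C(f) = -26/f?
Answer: -3322541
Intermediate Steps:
j = -309 (j = 2 - (874 - 563) = 2 - 1*311 = 2 - 311 = -309)
g(c, L) = -581 (g(c, L) = -607 - (-26)/1 = -607 - (-26) = -607 - 1*(-26) = -607 + 26 = -581)
V(l, P) = 175 + P*l (V(l, P) = P*l + 175 = 175 + P*l)
(-3327811 + V(1*(-10) + 16, 946)) + g(j, 618) = (-3327811 + (175 + 946*(1*(-10) + 16))) - 581 = (-3327811 + (175 + 946*(-10 + 16))) - 581 = (-3327811 + (175 + 946*6)) - 581 = (-3327811 + (175 + 5676)) - 581 = (-3327811 + 5851) - 581 = -3321960 - 581 = -3322541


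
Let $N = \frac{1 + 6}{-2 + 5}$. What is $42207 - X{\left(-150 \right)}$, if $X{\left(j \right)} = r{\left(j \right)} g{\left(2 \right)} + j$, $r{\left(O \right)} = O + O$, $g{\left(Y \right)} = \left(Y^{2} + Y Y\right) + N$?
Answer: $45457$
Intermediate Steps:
$N = \frac{7}{3} \approx 2.3333$
$g{\left(Y \right)} = \frac{7}{3} + 2 Y^{2}$ ($g{\left(Y \right)} = \left(Y^{2} + Y Y\right) + \frac{7}{3} = \left(Y^{2} + Y^{2}\right) + \frac{7}{3} = 2 Y^{2} + \frac{7}{3} = \frac{7}{3} + 2 Y^{2}$)
$r{\left(O \right)} = 2 O$
$X{\left(j \right)} = \frac{65 j}{3}$ ($X{\left(j \right)} = 2 j \left(\frac{7}{3} + 2 \cdot 2^{2}\right) + j = 2 j \left(\frac{7}{3} + 2 \cdot 4\right) + j = 2 j \left(\frac{7}{3} + 8\right) + j = 2 j \frac{31}{3} + j = \frac{62 j}{3} + j = \frac{65 j}{3}$)
$42207 - X{\left(-150 \right)} = 42207 - \frac{65}{3} \left(-150\right) = 42207 - -3250 = 42207 + 3250 = 45457$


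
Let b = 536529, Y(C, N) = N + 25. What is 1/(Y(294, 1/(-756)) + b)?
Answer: 756/405634823 ≈ 1.8637e-6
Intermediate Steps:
Y(C, N) = 25 + N
1/(Y(294, 1/(-756)) + b) = 1/((25 + 1/(-756)) + 536529) = 1/((25 - 1/756) + 536529) = 1/(18899/756 + 536529) = 1/(405634823/756) = 756/405634823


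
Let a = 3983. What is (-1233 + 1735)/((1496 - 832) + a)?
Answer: 502/4647 ≈ 0.10803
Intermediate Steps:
(-1233 + 1735)/((1496 - 832) + a) = (-1233 + 1735)/((1496 - 832) + 3983) = 502/(664 + 3983) = 502/4647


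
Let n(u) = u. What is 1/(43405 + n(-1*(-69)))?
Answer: 1/43474 ≈ 2.3002e-5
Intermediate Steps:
1/(43405 + n(-1*(-69))) = 1/(43405 - 1*(-69)) = 1/(43405 + 69) = 1/43474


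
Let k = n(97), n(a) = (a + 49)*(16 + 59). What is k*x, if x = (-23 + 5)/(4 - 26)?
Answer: 98550/11 ≈ 8959.1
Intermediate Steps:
n(a) = 3675 + 75*a (n(a) = (49 + a)*75 = 3675 + 75*a)
k = 10950 (k = 3675 + 75*97 = 3675 + 7275 = 10950)
x = 9/11 (x = -18/(-22) = -18*(-1/22) = 9/11 ≈ 0.81818)
k*x = 10950*(9/11) = 98550/11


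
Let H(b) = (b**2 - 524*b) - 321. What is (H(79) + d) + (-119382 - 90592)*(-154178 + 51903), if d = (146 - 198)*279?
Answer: 21475040866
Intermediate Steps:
d = -14508 (d = -52*279 = -14508)
H(b) = -321 + b**2 - 524*b
(H(79) + d) + (-119382 - 90592)*(-154178 + 51903) = ((-321 + 79**2 - 524*79) - 14508) + (-119382 - 90592)*(-154178 + 51903) = ((-321 + 6241 - 41396) - 14508) - 209974*(-102275) = (-35476 - 14508) + 21475090850 = -49984 + 21475090850 = 21475040866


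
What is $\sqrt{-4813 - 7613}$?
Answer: $i \sqrt{12426} \approx 111.47 i$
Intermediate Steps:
$\sqrt{-4813 - 7613} = \sqrt{-12426} = i \sqrt{12426}$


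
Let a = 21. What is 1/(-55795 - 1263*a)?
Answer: -1/82318 ≈ -1.2148e-5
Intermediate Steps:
1/(-55795 - 1263*a) = 1/(-55795 - 1263*21) = 1/(-55795 - 26523) = 1/(-82318) = -1/82318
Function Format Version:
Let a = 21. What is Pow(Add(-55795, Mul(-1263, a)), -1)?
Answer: Rational(-1, 82318) ≈ -1.2148e-5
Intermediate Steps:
Pow(Add(-55795, Mul(-1263, a)), -1) = Pow(Add(-55795, Mul(-1263, 21)), -1) = Pow(Add(-55795, -26523), -1) = Pow(-82318, -1) = Rational(-1, 82318)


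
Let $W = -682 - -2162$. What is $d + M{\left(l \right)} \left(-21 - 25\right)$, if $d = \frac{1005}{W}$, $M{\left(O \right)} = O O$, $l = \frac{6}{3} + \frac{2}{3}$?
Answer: $- \frac{869615}{2664} \approx -326.43$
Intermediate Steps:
$l = \frac{8}{3}$ ($l = 6 \cdot \frac{1}{3} + 2 \cdot \frac{1}{3} = 2 + \frac{2}{3} = \frac{8}{3} \approx 2.6667$)
$W = 1480$ ($W = -682 + 2162 = 1480$)
$M{\left(O \right)} = O^{2}$
$d = \frac{201}{296}$ ($d = \frac{1005}{1480} = 1005 \cdot \frac{1}{1480} = \frac{201}{296} \approx 0.67905$)
$d + M{\left(l \right)} \left(-21 - 25\right) = \frac{201}{296} + \left(\frac{8}{3}\right)^{2} \left(-21 - 25\right) = \frac{201}{296} + \frac{64}{9} \left(-46\right) = \frac{201}{296} - \frac{2944}{9} = - \frac{869615}{2664}$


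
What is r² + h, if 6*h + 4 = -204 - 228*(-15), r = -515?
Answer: 797281/3 ≈ 2.6576e+5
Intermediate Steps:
h = 1606/3 (h = -⅔ + (-204 - 228*(-15))/6 = -⅔ + (-204 + 3420)/6 = -⅔ + (⅙)*3216 = -⅔ + 536 = 1606/3 ≈ 535.33)
r² + h = (-515)² + 1606/3 = 265225 + 1606/3 = 797281/3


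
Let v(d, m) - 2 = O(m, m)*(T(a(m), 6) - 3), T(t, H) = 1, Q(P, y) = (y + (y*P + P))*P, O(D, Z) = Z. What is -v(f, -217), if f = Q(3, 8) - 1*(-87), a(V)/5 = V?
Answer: -436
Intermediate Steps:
a(V) = 5*V
Q(P, y) = P*(P + y + P*y) (Q(P, y) = (y + (P*y + P))*P = (y + (P + P*y))*P = (P + y + P*y)*P = P*(P + y + P*y))
f = 192 (f = 3*(3 + 8 + 3*8) - 1*(-87) = 3*(3 + 8 + 24) + 87 = 3*35 + 87 = 105 + 87 = 192)
v(d, m) = 2 - 2*m (v(d, m) = 2 + m*(1 - 3) = 2 + m*(-2) = 2 - 2*m)
-v(f, -217) = -(2 - 2*(-217)) = -(2 + 434) = -1*436 = -436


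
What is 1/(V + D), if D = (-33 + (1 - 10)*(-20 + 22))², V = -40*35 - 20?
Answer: 1/1181 ≈ 0.00084674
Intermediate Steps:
V = -1420 (V = -1400 - 20 = -1420)
D = 2601 (D = (-33 - 9*2)² = (-33 - 18)² = (-51)² = 2601)
1/(V + D) = 1/(-1420 + 2601) = 1/1181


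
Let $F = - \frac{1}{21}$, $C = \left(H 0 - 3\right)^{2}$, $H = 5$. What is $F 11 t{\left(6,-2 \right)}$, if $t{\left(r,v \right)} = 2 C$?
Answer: $- \frac{66}{7} \approx -9.4286$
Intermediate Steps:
$C = 9$ ($C = \left(5 \cdot 0 - 3\right)^{2} = \left(0 - 3\right)^{2} = \left(-3\right)^{2} = 9$)
$F = - \frac{1}{21}$ ($F = \left(-1\right) \frac{1}{21} = - \frac{1}{21} \approx -0.047619$)
$t{\left(r,v \right)} = 18$ ($t{\left(r,v \right)} = 2 \cdot 9 = 18$)
$F 11 t{\left(6,-2 \right)} = \left(- \frac{1}{21}\right) 11 \cdot 18 = \left(- \frac{11}{21}\right) 18 = - \frac{66}{7}$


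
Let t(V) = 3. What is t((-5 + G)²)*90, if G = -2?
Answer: 270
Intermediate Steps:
t((-5 + G)²)*90 = 3*90 = 270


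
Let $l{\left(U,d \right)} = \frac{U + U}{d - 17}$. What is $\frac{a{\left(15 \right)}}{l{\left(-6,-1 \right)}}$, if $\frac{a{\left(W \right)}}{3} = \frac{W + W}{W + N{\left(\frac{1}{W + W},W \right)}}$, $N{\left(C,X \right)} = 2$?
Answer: $\frac{135}{17} \approx 7.9412$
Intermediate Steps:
$l{\left(U,d \right)} = \frac{2 U}{-17 + d}$
$a{\left(W \right)} = \frac{6 W}{2 + W}$ ($a{\left(W \right)} = 3 \frac{W + W}{W + 2} = 3 \frac{2 W}{2 + W} = \frac{6 W}{2 + W}$)
$\frac{a{\left(15 \right)}}{l{\left(-6,-1 \right)}} = \frac{6 \cdot 15 \frac{1}{2 + 15}}{2 \left(-6\right) \frac{1}{-17 - 1}} = \frac{6 \cdot 15 \cdot \frac{1}{17}}{2 \left(-6\right) \frac{1}{-18}} = \frac{6 \cdot 15 \cdot \frac{1}{17}}{2 \left(-6\right) \left(- \frac{1}{18}\right)} = \frac{90}{17 \cdot \frac{2}{3}} = \frac{90}{17} \cdot \frac{3}{2} = \frac{135}{17}$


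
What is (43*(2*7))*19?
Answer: 11438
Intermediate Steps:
(43*(2*7))*19 = (43*14)*19 = 602*19 = 11438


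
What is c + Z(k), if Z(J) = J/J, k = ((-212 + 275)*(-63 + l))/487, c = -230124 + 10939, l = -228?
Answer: -219184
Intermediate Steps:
c = -219185
k = -18333/487 (k = ((-212 + 275)*(-63 - 228))/487 = (63*(-291))*(1/487) = -18333*1/487 = -18333/487 ≈ -37.645)
Z(J) = 1
c + Z(k) = -219185 + 1 = -219184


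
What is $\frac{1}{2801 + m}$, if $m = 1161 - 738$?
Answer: $\frac{1}{3224} \approx 0.00031017$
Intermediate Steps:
$m = 423$
$\frac{1}{2801 + m} = \frac{1}{2801 + 423} = \frac{1}{3224}$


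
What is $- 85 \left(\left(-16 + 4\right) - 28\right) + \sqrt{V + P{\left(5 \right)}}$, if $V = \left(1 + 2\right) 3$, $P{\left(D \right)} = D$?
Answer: $3400 + \sqrt{14} \approx 3403.7$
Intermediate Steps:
$V = 9$ ($V = 3 \cdot 3 = 9$)
$- 85 \left(\left(-16 + 4\right) - 28\right) + \sqrt{V + P{\left(5 \right)}} = - 85 \left(\left(-16 + 4\right) - 28\right) + \sqrt{9 + 5} = - 85 \left(-12 - 28\right) + \sqrt{14} = \left(-85\right) \left(-40\right) + \sqrt{14} = 3400 + \sqrt{14}$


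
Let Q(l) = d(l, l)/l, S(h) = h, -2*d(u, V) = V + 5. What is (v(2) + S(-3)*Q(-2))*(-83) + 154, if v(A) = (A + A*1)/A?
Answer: 699/4 ≈ 174.75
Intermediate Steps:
d(u, V) = -5/2 - V/2 (d(u, V) = -(V + 5)/2 = -(5 + V)/2 = -5/2 - V/2)
Q(l) = (-5/2 - l/2)/l
v(A) = 2 (v(A) = (A + A)/A = (2*A)/A = 2)
(v(2) + S(-3)*Q(-2))*(-83) + 154 = (2 - 3*(-5 - 1*(-2))/(2*(-2)))*(-83) + 154 = (2 - 3*(-1)*(-5 + 2)/(2*2))*(-83) + 154 = (2 - 3*(-1)*(-3)/(2*2))*(-83) + 154 = (2 - 3*3/4)*(-83) + 154 = (2 - 9/4)*(-83) + 154 = -1/4*(-83) + 154 = 83/4 + 154 = 699/4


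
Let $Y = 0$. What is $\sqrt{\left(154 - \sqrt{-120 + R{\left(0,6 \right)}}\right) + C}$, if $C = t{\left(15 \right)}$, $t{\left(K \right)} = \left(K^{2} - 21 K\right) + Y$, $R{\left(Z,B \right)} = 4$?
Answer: $\sqrt{64 - 2 i \sqrt{29}} \approx 8.0281 - 0.67079 i$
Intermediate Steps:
$t{\left(K \right)} = K^{2} - 21 K$ ($t{\left(K \right)} = \left(K^{2} - 21 K\right) + 0 = K^{2} - 21 K$)
$C = -90$ ($C = 15 \left(-21 + 15\right) = 15 \left(-6\right) = -90$)
$\sqrt{\left(154 - \sqrt{-120 + R{\left(0,6 \right)}}\right) + C} = \sqrt{\left(154 - \sqrt{-120 + 4}\right) - 90} = \sqrt{\left(154 - \sqrt{-116}\right) - 90} = \sqrt{\left(154 - 2 i \sqrt{29}\right) - 90} = \sqrt{64 - 2 i \sqrt{29}}$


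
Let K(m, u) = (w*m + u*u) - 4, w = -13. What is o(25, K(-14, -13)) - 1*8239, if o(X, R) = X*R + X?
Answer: 461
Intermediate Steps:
K(m, u) = -4 + u² - 13*m (K(m, u) = (-13*m + u*u) - 4 = (-13*m + u²) - 4 = (u² - 13*m) - 4 = -4 + u² - 13*m)
o(X, R) = X + R*X (o(X, R) = R*X + X = X + R*X)
o(25, K(-14, -13)) - 1*8239 = 25*(1 + (-4 + (-13)² - 13*(-14))) - 1*8239 = 25*(1 + (-4 + 169 + 182)) - 8239 = 25*(1 + 347) - 8239 = 25*348 - 8239 = 8700 - 8239 = 461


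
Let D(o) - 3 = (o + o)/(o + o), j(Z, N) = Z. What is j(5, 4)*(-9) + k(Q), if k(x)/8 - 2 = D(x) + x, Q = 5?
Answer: 43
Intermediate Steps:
D(o) = 4 (D(o) = 3 + (o + o)/(o + o) = 3 + (2*o)/((2*o)) = 3 + (2*o)*(1/(2*o)) = 3 + 1 = 4)
k(x) = 48 + 8*x (k(x) = 16 + 8*(4 + x) = 16 + (32 + 8*x) = 48 + 8*x)
j(5, 4)*(-9) + k(Q) = 5*(-9) + (48 + 8*5) = -45 + (48 + 40) = -45 + 88 = 43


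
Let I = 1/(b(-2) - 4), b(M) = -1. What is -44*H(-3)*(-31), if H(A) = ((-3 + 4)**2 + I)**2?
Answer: 21824/25 ≈ 872.96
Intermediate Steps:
I = -1/5 (I = 1/(-1 - 4) = 1/(-5) = -1/5 ≈ -0.20000)
H(A) = 16/25 (H(A) = ((-3 + 4)**2 - 1/5)**2 = (1**2 - 1/5)**2 = (1 - 1/5)**2 = (4/5)**2 = 16/25)
-44*H(-3)*(-31) = -44*16/25*(-31) = -704/25*(-31) = 21824/25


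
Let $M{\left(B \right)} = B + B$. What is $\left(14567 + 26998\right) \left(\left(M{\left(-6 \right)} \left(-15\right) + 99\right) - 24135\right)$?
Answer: $-991574640$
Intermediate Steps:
$M{\left(B \right)} = 2 B$
$\left(14567 + 26998\right) \left(\left(M{\left(-6 \right)} \left(-15\right) + 99\right) - 24135\right) = \left(14567 + 26998\right) \left(\left(2 \left(-6\right) \left(-15\right) + 99\right) - 24135\right) = 41565 \left(\left(\left(-12\right) \left(-15\right) + 99\right) - 24135\right) = 41565 \left(\left(180 + 99\right) - 24135\right) = 41565 \left(279 - 24135\right) = 41565 \left(-23856\right) = -991574640$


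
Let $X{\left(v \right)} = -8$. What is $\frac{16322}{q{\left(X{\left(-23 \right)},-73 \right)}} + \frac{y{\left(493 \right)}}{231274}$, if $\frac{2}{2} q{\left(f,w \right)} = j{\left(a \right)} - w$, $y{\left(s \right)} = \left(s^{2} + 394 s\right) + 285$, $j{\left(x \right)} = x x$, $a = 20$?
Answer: $\frac{1990913838}{54696301} \approx 36.399$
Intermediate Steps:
$j{\left(x \right)} = x^{2}$
$y{\left(s \right)} = 285 + s^{2} + 394 s$
$q{\left(f,w \right)} = 400 - w$ ($q{\left(f,w \right)} = 20^{2} - w = 400 - w$)
$\frac{16322}{q{\left(X{\left(-23 \right)},-73 \right)}} + \frac{y{\left(493 \right)}}{231274} = \frac{16322}{400 - -73} + \frac{285 + 493^{2} + 394 \cdot 493}{231274} = \frac{16322}{400 + 73} + \left(285 + 243049 + 194242\right) \frac{1}{231274} = \frac{16322}{473} + 437576 \cdot \frac{1}{231274} = 16322 \cdot \frac{1}{473} + \frac{218788}{115637} = \frac{16322}{473} + \frac{218788}{115637} = \frac{1990913838}{54696301}$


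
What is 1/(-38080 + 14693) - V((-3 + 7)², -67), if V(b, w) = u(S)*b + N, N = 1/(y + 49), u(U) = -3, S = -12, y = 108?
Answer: 176220888/3671759 ≈ 47.994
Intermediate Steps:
N = 1/157 (N = 1/(108 + 49) = 1/157 ≈ 0.0063694)
V(b, w) = 1/157 - 3*b (V(b, w) = -3*b + 1/157 = 1/157 - 3*b)
1/(-38080 + 14693) - V((-3 + 7)², -67) = 1/(-38080 + 14693) - (1/157 - 3*(-3 + 7)²) = 1/(-23387) - (1/157 - 3*4²) = -1/23387 - (1/157 - 3*16) = -1/23387 - (1/157 - 48) = -1/23387 - 1*(-7535/157) = -1/23387 + 7535/157 = 176220888/3671759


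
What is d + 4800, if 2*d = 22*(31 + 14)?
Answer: 5295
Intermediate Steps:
d = 495 (d = (22*(31 + 14))/2 = (22*45)/2 = (½)*990 = 495)
d + 4800 = 495 + 4800 = 5295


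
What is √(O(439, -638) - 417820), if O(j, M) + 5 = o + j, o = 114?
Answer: 2*I*√104318 ≈ 645.97*I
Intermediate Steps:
O(j, M) = 109 + j (O(j, M) = -5 + (114 + j) = 109 + j)
√(O(439, -638) - 417820) = √((109 + 439) - 417820) = √(548 - 417820) = √(-417272) = 2*I*√104318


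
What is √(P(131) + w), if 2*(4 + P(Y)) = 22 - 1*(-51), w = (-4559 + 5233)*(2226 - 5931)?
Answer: 55*I*√3302/2 ≈ 1580.2*I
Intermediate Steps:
w = -2497170 (w = 674*(-3705) = -2497170)
P(Y) = 65/2 (P(Y) = -4 + (22 - 1*(-51))/2 = -4 + (22 + 51)/2 = -4 + (½)*73 = -4 + 73/2 = 65/2)
√(P(131) + w) = √(65/2 - 2497170) = √(-4994275/2) = 55*I*√3302/2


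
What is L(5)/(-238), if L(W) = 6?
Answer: -3/119 ≈ -0.025210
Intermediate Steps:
L(5)/(-238) = 6/(-238) = 6*(-1/238) = -3/119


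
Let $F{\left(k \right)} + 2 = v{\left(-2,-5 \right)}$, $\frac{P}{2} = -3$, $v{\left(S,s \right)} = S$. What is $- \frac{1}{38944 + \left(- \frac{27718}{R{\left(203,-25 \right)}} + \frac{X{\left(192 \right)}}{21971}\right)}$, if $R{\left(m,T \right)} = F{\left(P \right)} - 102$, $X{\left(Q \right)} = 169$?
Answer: $- \frac{1164463}{45653352118} \approx -2.5507 \cdot 10^{-5}$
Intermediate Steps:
$P = -6$ ($P = 2 \left(-3\right) = -6$)
$F{\left(k \right)} = -4$ ($F{\left(k \right)} = -2 - 2 = -4$)
$R{\left(m,T \right)} = -106$ ($R{\left(m,T \right)} = -4 - 102 = -106$)
$- \frac{1}{38944 + \left(- \frac{27718}{R{\left(203,-25 \right)}} + \frac{X{\left(192 \right)}}{21971}\right)} = - \frac{1}{38944 + \left(- \frac{27718}{-106} + \frac{169}{21971}\right)} = - \frac{1}{38944 + \left(\left(-27718\right) \left(- \frac{1}{106}\right) + 169 \cdot \frac{1}{21971}\right)} = - \frac{1}{38944 + \left(\frac{13859}{53} + \frac{169}{21971}\right)} = - \frac{1}{38944 + \frac{304505046}{1164463}} = - \frac{1}{\frac{45653352118}{1164463}} = \left(-1\right) \frac{1164463}{45653352118} = - \frac{1164463}{45653352118}$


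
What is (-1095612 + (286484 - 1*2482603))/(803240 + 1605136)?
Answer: -3291731/2408376 ≈ -1.3668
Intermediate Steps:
(-1095612 + (286484 - 1*2482603))/(803240 + 1605136) = (-1095612 + (286484 - 2482603))/2408376 = (-1095612 - 2196119)*(1/2408376) = -3291731*1/2408376 = -3291731/2408376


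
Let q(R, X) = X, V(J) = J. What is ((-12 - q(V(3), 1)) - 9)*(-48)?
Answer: 1056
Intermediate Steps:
((-12 - q(V(3), 1)) - 9)*(-48) = ((-12 - 1*1) - 9)*(-48) = ((-12 - 1) - 9)*(-48) = (-13 - 9)*(-48) = -22*(-48) = 1056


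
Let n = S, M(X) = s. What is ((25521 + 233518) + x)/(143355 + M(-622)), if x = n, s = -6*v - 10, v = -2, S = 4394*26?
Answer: 373283/143357 ≈ 2.6039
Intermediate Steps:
S = 114244
s = 2 (s = -6*(-2) - 10 = 12 - 10 = 2)
M(X) = 2
n = 114244
x = 114244
((25521 + 233518) + x)/(143355 + M(-622)) = ((25521 + 233518) + 114244)/(143355 + 2) = (259039 + 114244)/143357 = 373283*(1/143357) = 373283/143357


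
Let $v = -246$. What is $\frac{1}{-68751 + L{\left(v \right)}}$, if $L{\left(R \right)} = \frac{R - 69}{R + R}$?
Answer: $- \frac{164}{11275059} \approx -1.4545 \cdot 10^{-5}$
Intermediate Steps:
$L{\left(R \right)} = \frac{-69 + R}{2 R}$
$\frac{1}{-68751 + L{\left(v \right)}} = \frac{1}{-68751 + \frac{-69 - 246}{2 \left(-246\right)}} = \frac{1}{-68751 + \frac{1}{2} \left(- \frac{1}{246}\right) \left(-315\right)} = \frac{1}{-68751 + \frac{105}{164}} = \frac{1}{- \frac{11275059}{164}} = - \frac{164}{11275059}$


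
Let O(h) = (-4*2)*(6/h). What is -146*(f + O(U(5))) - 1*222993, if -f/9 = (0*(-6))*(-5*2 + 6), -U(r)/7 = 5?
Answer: -7811763/35 ≈ -2.2319e+5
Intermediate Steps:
U(r) = -35 (U(r) = -7*5 = -35)
O(h) = -48/h
f = 0 (f = -9*0*(-6)*(-5*2 + 6) = -0*(-10 + 6) = -0*(-4) = -9*0 = 0)
-146*(f + O(U(5))) - 1*222993 = -146*(0 - 48/(-35)) - 1*222993 = -146*(0 - 48*(-1/35)) - 222993 = -146*(0 + 48/35) - 222993 = -146*48/35 - 222993 = -7008/35 - 222993 = -7811763/35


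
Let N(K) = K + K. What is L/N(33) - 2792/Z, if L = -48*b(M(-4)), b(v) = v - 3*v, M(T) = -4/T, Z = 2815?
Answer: 14328/30965 ≈ 0.46272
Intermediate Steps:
b(v) = -2*v
N(K) = 2*K
L = 96 (L = -(-96)*(-4/(-4)) = -(-96)*(-4*(-1/4)) = -(-96) = -48*(-2) = 96)
L/N(33) - 2792/Z = 96/((2*33)) - 2792/2815 = 96/66 - 2792*1/2815 = 96*(1/66) - 2792/2815 = 16/11 - 2792/2815 = 14328/30965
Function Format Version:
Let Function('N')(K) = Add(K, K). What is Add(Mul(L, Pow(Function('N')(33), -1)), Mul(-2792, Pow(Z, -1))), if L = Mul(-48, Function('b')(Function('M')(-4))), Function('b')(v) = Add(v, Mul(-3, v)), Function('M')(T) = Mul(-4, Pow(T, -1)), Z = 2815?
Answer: Rational(14328, 30965) ≈ 0.46272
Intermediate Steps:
Function('b')(v) = Mul(-2, v)
Function('N')(K) = Mul(2, K)
L = 96 (L = Mul(-48, Mul(-2, Mul(-4, Pow(-4, -1)))) = Mul(-48, Mul(-2, Mul(-4, Rational(-1, 4)))) = Mul(-48, Mul(-2, 1)) = Mul(-48, -2) = 96)
Add(Mul(L, Pow(Function('N')(33), -1)), Mul(-2792, Pow(Z, -1))) = Add(Mul(96, Pow(Mul(2, 33), -1)), Mul(-2792, Pow(2815, -1))) = Add(Mul(96, Pow(66, -1)), Mul(-2792, Rational(1, 2815))) = Add(Mul(96, Rational(1, 66)), Rational(-2792, 2815)) = Add(Rational(16, 11), Rational(-2792, 2815)) = Rational(14328, 30965)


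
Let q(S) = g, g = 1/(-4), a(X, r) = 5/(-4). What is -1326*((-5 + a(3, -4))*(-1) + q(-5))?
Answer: -7956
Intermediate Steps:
a(X, r) = -5/4 (a(X, r) = 5*(-¼) = -5/4)
g = -¼ ≈ -0.25000
q(S) = -¼
-1326*((-5 + a(3, -4))*(-1) + q(-5)) = -1326*((-5 - 5/4)*(-1) - ¼) = -1326*(-25/4*(-1) - ¼) = -1326*(25/4 - ¼) = -1326*6 = -7956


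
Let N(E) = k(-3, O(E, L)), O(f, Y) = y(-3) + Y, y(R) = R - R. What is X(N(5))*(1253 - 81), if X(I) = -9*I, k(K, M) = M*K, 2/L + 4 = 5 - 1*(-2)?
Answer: 21096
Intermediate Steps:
y(R) = 0
L = ⅔ (L = 2/(-4 + (5 - 1*(-2))) = 2/(-4 + (5 + 2)) = 2/(-4 + 7) = 2/3 = 2*(⅓) = ⅔ ≈ 0.66667)
O(f, Y) = Y (O(f, Y) = 0 + Y = Y)
k(K, M) = K*M
N(E) = -2 (N(E) = -3*⅔ = -2)
X(N(5))*(1253 - 81) = (-9*(-2))*(1253 - 81) = 18*1172 = 21096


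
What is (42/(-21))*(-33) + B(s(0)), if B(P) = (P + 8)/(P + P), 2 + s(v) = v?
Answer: 129/2 ≈ 64.500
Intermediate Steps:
s(v) = -2 + v
B(P) = (8 + P)/(2*P) (B(P) = (8 + P)/((2*P)) = (8 + P)*(1/(2*P)) = (8 + P)/(2*P))
(42/(-21))*(-33) + B(s(0)) = (42/(-21))*(-33) + (8 + (-2 + 0))/(2*(-2 + 0)) = (42*(-1/21))*(-33) + (½)*(8 - 2)/(-2) = -2*(-33) + (½)*(-½)*6 = 66 - 3/2 = 129/2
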